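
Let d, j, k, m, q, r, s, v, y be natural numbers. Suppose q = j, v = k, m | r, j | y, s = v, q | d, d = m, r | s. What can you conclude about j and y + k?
j | y + k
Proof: d = m and q | d, hence q | m. s = v and v = k, thus s = k. m | r and r | s, therefore m | s. s = k, so m | k. From q | m, q | k. Since q = j, j | k. Since j | y, j | y + k.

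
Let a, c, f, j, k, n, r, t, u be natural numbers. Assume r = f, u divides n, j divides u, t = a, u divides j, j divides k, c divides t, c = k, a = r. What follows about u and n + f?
u divides n + f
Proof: t = a and a = r, so t = r. From r = f, t = f. Since j divides u and u divides j, j = u. c = k and c divides t, thus k divides t. j divides k, so j divides t. j = u, so u divides t. Since t = f, u divides f. u divides n, so u divides n + f.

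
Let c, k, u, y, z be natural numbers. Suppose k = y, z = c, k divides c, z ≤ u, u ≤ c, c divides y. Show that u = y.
z = c and z ≤ u, hence c ≤ u. u ≤ c, so u = c. k = y and k divides c, thus y divides c. Since c divides y, c = y. Since u = c, u = y.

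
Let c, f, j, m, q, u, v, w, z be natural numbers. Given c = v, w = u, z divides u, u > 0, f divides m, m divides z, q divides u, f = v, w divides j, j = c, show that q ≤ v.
Because j = c and c = v, j = v. w = u and w divides j, hence u divides j. Since j = v, u divides v. Since f divides m and m divides z, f divides z. z divides u, so f divides u. Since f = v, v divides u. u divides v, so u = v. q divides u and u > 0, hence q ≤ u. Since u = v, q ≤ v.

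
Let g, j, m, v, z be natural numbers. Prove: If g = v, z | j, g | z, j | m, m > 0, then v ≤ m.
Since g = v and g | z, v | z. z | j and j | m, hence z | m. Since v | z, v | m. m > 0, so v ≤ m.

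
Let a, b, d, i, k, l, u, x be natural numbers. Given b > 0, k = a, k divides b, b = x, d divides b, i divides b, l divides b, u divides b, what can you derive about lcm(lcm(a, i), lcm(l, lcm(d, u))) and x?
lcm(lcm(a, i), lcm(l, lcm(d, u))) ≤ x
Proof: k = a and k divides b, hence a divides b. Since i divides b, lcm(a, i) divides b. d divides b and u divides b, so lcm(d, u) divides b. Since l divides b, lcm(l, lcm(d, u)) divides b. From lcm(a, i) divides b, lcm(lcm(a, i), lcm(l, lcm(d, u))) divides b. Because b > 0, lcm(lcm(a, i), lcm(l, lcm(d, u))) ≤ b. b = x, so lcm(lcm(a, i), lcm(l, lcm(d, u))) ≤ x.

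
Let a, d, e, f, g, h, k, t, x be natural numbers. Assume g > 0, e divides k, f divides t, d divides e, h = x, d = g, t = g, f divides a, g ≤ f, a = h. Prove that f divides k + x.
t = g and f divides t, thus f divides g. Because g > 0, f ≤ g. From g ≤ f, g = f. Because d = g and d divides e, g divides e. Since e divides k, g divides k. g = f, so f divides k. a = h and h = x, thus a = x. f divides a, so f divides x. f divides k, so f divides k + x.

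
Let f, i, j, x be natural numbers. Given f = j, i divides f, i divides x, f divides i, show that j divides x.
i divides f and f divides i, hence i = f. f = j, so i = j. Since i divides x, j divides x.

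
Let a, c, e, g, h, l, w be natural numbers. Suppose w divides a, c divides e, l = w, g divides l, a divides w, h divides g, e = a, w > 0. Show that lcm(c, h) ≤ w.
From a divides w and w divides a, a = w. e = a, so e = w. Since c divides e, c divides w. l = w and g divides l, thus g divides w. h divides g, so h divides w. Since c divides w, lcm(c, h) divides w. w > 0, so lcm(c, h) ≤ w.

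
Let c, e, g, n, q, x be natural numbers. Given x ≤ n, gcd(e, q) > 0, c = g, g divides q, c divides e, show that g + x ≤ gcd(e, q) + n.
c = g and c divides e, so g divides e. Since g divides q, g divides gcd(e, q). Because gcd(e, q) > 0, g ≤ gcd(e, q). Since x ≤ n, g + x ≤ gcd(e, q) + n.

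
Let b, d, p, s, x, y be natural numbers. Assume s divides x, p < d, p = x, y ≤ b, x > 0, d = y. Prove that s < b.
s divides x and x > 0, thus s ≤ x. d = y and p < d, thus p < y. Since p = x, x < y. Since y ≤ b, x < b. s ≤ x, so s < b.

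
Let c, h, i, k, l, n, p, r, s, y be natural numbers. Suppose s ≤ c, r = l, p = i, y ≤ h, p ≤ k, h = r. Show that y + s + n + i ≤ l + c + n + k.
Since h = r and y ≤ h, y ≤ r. r = l, so y ≤ l. From s ≤ c, s + n ≤ c + n. Because y ≤ l, y + s + n ≤ l + c + n. p = i and p ≤ k, therefore i ≤ k. y + s + n ≤ l + c + n, so y + s + n + i ≤ l + c + n + k.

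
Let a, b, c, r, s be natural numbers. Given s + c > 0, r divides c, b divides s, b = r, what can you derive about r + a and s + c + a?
r + a ≤ s + c + a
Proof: b = r and b divides s, thus r divides s. Since r divides c, r divides s + c. Since s + c > 0, r ≤ s + c. Then r + a ≤ s + c + a.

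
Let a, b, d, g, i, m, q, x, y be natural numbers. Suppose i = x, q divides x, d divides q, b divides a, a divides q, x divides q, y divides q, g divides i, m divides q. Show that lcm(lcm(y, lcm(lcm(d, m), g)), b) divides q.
d divides q and m divides q, therefore lcm(d, m) divides q. Since x divides q and q divides x, x = q. Because i = x, i = q. g divides i, so g divides q. Since lcm(d, m) divides q, lcm(lcm(d, m), g) divides q. Since y divides q, lcm(y, lcm(lcm(d, m), g)) divides q. From b divides a and a divides q, b divides q. From lcm(y, lcm(lcm(d, m), g)) divides q, lcm(lcm(y, lcm(lcm(d, m), g)), b) divides q.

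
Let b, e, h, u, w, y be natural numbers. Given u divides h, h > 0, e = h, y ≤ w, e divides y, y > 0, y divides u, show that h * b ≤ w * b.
From y divides u and u divides h, y divides h. Because h > 0, y ≤ h. Because e = h and e divides y, h divides y. Since y > 0, h ≤ y. y ≤ h, so y = h. Since y ≤ w, h ≤ w. By multiplying by a non-negative, h * b ≤ w * b.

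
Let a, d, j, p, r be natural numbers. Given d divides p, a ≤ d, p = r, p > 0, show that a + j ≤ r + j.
From d divides p and p > 0, d ≤ p. Since a ≤ d, a ≤ p. p = r, so a ≤ r. Then a + j ≤ r + j.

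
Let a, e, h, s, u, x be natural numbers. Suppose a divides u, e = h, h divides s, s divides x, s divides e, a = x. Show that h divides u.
e = h and s divides e, therefore s divides h. Because h divides s, s = h. a = x and a divides u, thus x divides u. Because s divides x, s divides u. Because s = h, h divides u.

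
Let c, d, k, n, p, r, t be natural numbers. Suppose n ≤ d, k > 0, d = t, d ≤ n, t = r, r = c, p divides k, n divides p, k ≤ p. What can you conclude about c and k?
c ≤ k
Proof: Since t = r and r = c, t = c. Since d = t, d = c. p divides k and k > 0, thus p ≤ k. Since k ≤ p, p = k. From n ≤ d and d ≤ n, n = d. Since n divides p, d divides p. Since p = k, d divides k. Since d = c, c divides k. From k > 0, c ≤ k.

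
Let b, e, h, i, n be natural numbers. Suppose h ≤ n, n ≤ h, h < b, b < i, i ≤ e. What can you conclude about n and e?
n < e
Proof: From h ≤ n and n ≤ h, h = n. Because h < b and b < i, h < i. Since i ≤ e, h < e. Since h = n, n < e.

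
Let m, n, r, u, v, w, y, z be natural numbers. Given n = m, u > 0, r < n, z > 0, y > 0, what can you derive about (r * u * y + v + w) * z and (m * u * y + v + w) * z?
(r * u * y + v + w) * z < (m * u * y + v + w) * z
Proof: From n = m and r < n, r < m. Since u > 0, r * u < m * u. y > 0, so r * u * y < m * u * y. Then r * u * y + v < m * u * y + v. Then r * u * y + v + w < m * u * y + v + w. Since z > 0, (r * u * y + v + w) * z < (m * u * y + v + w) * z.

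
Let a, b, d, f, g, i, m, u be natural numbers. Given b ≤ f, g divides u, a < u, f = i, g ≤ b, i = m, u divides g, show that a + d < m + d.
g divides u and u divides g, therefore g = u. From f = i and i = m, f = m. b ≤ f, so b ≤ m. g ≤ b, so g ≤ m. Since g = u, u ≤ m. Since a < u, a < m. Then a + d < m + d.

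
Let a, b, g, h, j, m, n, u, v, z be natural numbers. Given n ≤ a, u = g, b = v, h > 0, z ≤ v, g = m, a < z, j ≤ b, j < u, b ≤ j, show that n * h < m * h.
a < z and z ≤ v, so a < v. Since n ≤ a, n < v. j ≤ b and b ≤ j, thus j = b. u = g and g = m, hence u = m. j < u, so j < m. Because j = b, b < m. b = v, so v < m. Since n < v, n < m. Since h > 0, by multiplying by a positive, n * h < m * h.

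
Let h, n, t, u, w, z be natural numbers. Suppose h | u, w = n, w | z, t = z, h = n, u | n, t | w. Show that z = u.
Because t = z and t | w, z | w. Since w | z, z = w. Since w = n, z = n. h = n and h | u, hence n | u. u | n, so n = u. z = n, so z = u.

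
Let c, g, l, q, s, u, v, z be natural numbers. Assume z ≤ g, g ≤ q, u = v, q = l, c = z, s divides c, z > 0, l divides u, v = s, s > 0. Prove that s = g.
c = z and s divides c, thus s divides z. Since z > 0, s ≤ z. z ≤ g, so s ≤ g. Because q = l and g ≤ q, g ≤ l. u = v and v = s, thus u = s. Since l divides u, l divides s. Since s > 0, l ≤ s. g ≤ l, so g ≤ s. s ≤ g, so s = g.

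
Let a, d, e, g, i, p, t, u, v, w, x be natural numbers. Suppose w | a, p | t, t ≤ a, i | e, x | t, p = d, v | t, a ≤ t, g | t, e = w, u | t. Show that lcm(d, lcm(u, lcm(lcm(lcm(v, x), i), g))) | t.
p = d and p | t, therefore d | t. v | t and x | t, so lcm(v, x) | t. e = w and i | e, so i | w. Because a ≤ t and t ≤ a, a = t. w | a, so w | t. From i | w, i | t. lcm(v, x) | t, so lcm(lcm(v, x), i) | t. g | t, so lcm(lcm(lcm(v, x), i), g) | t. u | t, so lcm(u, lcm(lcm(lcm(v, x), i), g)) | t. d | t, so lcm(d, lcm(u, lcm(lcm(lcm(v, x), i), g))) | t.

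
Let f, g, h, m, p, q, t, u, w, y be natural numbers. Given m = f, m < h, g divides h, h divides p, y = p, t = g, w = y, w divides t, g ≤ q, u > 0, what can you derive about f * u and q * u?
f * u < q * u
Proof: m = f and m < h, therefore f < h. w = y and w divides t, therefore y divides t. t = g, so y divides g. From y = p, p divides g. h divides p, so h divides g. Since g divides h, g = h. g ≤ q, so h ≤ q. Since f < h, f < q. Combined with u > 0, by multiplying by a positive, f * u < q * u.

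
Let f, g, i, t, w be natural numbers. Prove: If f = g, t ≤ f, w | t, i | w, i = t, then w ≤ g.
i = t and i | w, thus t | w. w | t, so t = w. t ≤ f, so w ≤ f. f = g, so w ≤ g.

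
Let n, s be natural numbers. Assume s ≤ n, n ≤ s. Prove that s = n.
From s ≤ n and n ≤ s, by antisymmetry, s = n.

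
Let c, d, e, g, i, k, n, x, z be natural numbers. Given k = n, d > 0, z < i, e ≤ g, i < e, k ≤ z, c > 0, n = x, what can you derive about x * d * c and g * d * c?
x * d * c < g * d * c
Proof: k = n and n = x, therefore k = x. k ≤ z and z < i, so k < i. Since i < e, k < e. Since e ≤ g, k < g. Since k = x, x < g. Since d > 0, x * d < g * d. Since c > 0, x * d * c < g * d * c.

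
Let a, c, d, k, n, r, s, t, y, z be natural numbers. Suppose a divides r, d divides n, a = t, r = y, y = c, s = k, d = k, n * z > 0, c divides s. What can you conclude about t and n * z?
t ≤ n * z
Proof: r = y and y = c, hence r = c. Since a divides r, a divides c. s = k and c divides s, therefore c divides k. d = k and d divides n, hence k divides n. c divides k, so c divides n. Since a divides c, a divides n. a = t, so t divides n. Then t divides n * z. Since n * z > 0, t ≤ n * z.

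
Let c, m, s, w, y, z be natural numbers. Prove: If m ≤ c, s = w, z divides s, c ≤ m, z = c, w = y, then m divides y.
Because c ≤ m and m ≤ c, c = m. s = w and z divides s, hence z divides w. Since w = y, z divides y. Because z = c, c divides y. c = m, so m divides y.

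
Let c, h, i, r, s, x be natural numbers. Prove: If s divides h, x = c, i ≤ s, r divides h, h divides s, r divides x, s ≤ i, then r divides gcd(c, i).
x = c and r divides x, hence r divides c. h divides s and s divides h, thus h = s. From s ≤ i and i ≤ s, s = i. From h = s, h = i. r divides h, so r divides i. Since r divides c, r divides gcd(c, i).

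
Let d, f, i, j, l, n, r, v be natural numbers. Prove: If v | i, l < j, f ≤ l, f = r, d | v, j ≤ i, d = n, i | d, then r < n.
d | v and v | i, therefore d | i. i | d, so i = d. Since d = n, i = n. Since f ≤ l and l < j, f < j. Since f = r, r < j. Since j ≤ i, r < i. Since i = n, r < n.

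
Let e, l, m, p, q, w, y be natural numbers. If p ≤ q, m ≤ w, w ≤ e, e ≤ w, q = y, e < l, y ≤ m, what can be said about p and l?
p < l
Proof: q = y and p ≤ q, thus p ≤ y. y ≤ m, so p ≤ m. m ≤ w, so p ≤ w. e ≤ w and w ≤ e, so e = w. e < l, so w < l. p ≤ w, so p < l.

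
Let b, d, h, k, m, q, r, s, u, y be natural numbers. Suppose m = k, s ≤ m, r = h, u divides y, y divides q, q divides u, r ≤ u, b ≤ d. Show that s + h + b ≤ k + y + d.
m = k and s ≤ m, therefore s ≤ k. y divides q and q divides u, thus y divides u. u divides y, so u = y. r ≤ u, so r ≤ y. r = h, so h ≤ y. s ≤ k, so s + h ≤ k + y. b ≤ d, so s + h + b ≤ k + y + d.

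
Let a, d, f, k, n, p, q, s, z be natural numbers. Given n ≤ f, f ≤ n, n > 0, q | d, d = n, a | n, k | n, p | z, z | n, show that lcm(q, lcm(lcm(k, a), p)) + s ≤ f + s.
Because n ≤ f and f ≤ n, n = f. d = n and q | d, hence q | n. k | n and a | n, hence lcm(k, a) | n. p | z and z | n, hence p | n. Since lcm(k, a) | n, lcm(lcm(k, a), p) | n. Since q | n, lcm(q, lcm(lcm(k, a), p)) | n. n > 0, so lcm(q, lcm(lcm(k, a), p)) ≤ n. n = f, so lcm(q, lcm(lcm(k, a), p)) ≤ f. Then lcm(q, lcm(lcm(k, a), p)) + s ≤ f + s.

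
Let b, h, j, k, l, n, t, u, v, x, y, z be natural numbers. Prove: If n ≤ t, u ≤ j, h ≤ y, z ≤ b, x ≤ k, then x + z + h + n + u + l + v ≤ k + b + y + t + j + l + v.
Since x ≤ k and z ≤ b, x + z ≤ k + b. From n ≤ t and u ≤ j, n + u ≤ t + j. Then n + u + l ≤ t + j + l. Since h ≤ y, h + n + u + l ≤ y + t + j + l. Because x + z ≤ k + b, x + z + h + n + u + l ≤ k + b + y + t + j + l. Then x + z + h + n + u + l + v ≤ k + b + y + t + j + l + v.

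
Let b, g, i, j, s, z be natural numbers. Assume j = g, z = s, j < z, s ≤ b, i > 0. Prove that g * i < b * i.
z = s and j < z, thus j < s. s ≤ b, so j < b. From j = g, g < b. Combined with i > 0, by multiplying by a positive, g * i < b * i.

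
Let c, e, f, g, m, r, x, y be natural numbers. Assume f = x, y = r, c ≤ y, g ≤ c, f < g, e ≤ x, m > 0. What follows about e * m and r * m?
e * m < r * m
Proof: f = x and f < g, hence x < g. g ≤ c, so x < c. Since e ≤ x, e < c. Since c ≤ y, e < y. Because y = r, e < r. Combined with m > 0, by multiplying by a positive, e * m < r * m.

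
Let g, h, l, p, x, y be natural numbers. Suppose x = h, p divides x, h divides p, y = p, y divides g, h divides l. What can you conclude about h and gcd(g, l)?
h divides gcd(g, l)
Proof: x = h and p divides x, so p divides h. Because h divides p, p = h. y = p and y divides g, therefore p divides g. p = h, so h divides g. From h divides l, h divides gcd(g, l).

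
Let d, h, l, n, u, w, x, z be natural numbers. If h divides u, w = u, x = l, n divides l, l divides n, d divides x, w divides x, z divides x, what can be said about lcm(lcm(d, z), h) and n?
lcm(lcm(d, z), h) divides n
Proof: Since l divides n and n divides l, l = n. Since x = l, x = n. Since d divides x and z divides x, lcm(d, z) divides x. w = u and w divides x, therefore u divides x. Since h divides u, h divides x. Since lcm(d, z) divides x, lcm(lcm(d, z), h) divides x. x = n, so lcm(lcm(d, z), h) divides n.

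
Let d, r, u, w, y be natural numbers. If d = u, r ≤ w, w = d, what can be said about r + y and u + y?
r + y ≤ u + y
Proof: w = d and d = u, hence w = u. r ≤ w, so r ≤ u. Then r + y ≤ u + y.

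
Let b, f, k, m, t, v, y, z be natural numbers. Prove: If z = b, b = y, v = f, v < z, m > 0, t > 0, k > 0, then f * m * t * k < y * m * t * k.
z = b and b = y, therefore z = y. v = f and v < z, hence f < z. Since z = y, f < y. m > 0, so f * m < y * m. t > 0, so f * m * t < y * m * t. k > 0, so f * m * t * k < y * m * t * k.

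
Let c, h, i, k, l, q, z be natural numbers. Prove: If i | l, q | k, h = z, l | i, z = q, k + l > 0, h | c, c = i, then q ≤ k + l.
h = z and z = q, thus h = q. i | l and l | i, hence i = l. c = i and h | c, thus h | i. i = l, so h | l. h = q, so q | l. q | k, so q | k + l. k + l > 0, so q ≤ k + l.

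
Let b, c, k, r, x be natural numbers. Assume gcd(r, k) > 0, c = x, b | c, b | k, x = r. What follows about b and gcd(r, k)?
b ≤ gcd(r, k)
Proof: c = x and b | c, therefore b | x. x = r, so b | r. b | k, so b | gcd(r, k). gcd(r, k) > 0, so b ≤ gcd(r, k).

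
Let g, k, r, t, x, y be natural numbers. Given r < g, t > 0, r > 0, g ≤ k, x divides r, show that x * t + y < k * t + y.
From x divides r and r > 0, x ≤ r. r < g and g ≤ k, thus r < k. Since x ≤ r, x < k. Since t > 0, by multiplying by a positive, x * t < k * t. Then x * t + y < k * t + y.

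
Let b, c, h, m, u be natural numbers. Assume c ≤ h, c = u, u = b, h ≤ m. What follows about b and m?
b ≤ m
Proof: c = u and u = b, therefore c = b. c ≤ h and h ≤ m, hence c ≤ m. c = b, so b ≤ m.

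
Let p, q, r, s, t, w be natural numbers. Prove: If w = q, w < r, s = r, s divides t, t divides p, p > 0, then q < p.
w = q and w < r, therefore q < r. From s divides t and t divides p, s divides p. s = r, so r divides p. p > 0, so r ≤ p. Since q < r, q < p.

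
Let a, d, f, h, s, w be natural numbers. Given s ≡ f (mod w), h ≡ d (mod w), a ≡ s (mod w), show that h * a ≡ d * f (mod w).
a ≡ s (mod w) and s ≡ f (mod w), thus a ≡ f (mod w). Since h ≡ d (mod w), h * a ≡ d * f (mod w).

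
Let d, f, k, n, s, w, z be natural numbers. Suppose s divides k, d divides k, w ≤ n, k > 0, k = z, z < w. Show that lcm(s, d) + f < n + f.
s divides k and d divides k, so lcm(s, d) divides k. From k > 0, lcm(s, d) ≤ k. Since k = z, lcm(s, d) ≤ z. Because z < w and w ≤ n, z < n. lcm(s, d) ≤ z, so lcm(s, d) < n. Then lcm(s, d) + f < n + f.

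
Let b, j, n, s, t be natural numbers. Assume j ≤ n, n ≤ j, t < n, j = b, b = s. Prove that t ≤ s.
n ≤ j and j ≤ n, therefore n = j. j = b, so n = b. Since b = s, n = s. t < n, so t < s. Then t ≤ s.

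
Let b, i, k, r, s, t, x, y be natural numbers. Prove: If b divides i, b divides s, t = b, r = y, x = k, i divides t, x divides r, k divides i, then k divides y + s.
Since r = y and x divides r, x divides y. x = k, so k divides y. t = b and i divides t, hence i divides b. b divides i, so b = i. b divides s, so i divides s. k divides i, so k divides s. Since k divides y, k divides y + s.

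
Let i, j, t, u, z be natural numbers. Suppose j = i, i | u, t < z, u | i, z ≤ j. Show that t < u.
i | u and u | i, so i = u. Because j = i, j = u. t < z and z ≤ j, therefore t < j. j = u, so t < u.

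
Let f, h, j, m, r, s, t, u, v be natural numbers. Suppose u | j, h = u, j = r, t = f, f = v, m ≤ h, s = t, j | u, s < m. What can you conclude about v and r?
v < r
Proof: u | j and j | u, thus u = j. s = t and t = f, thus s = f. Since s < m, f < m. Because h = u and m ≤ h, m ≤ u. Since f < m, f < u. u = j, so f < j. Since f = v, v < j. Since j = r, v < r.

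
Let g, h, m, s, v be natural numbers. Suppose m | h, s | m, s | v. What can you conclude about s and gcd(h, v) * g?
s | gcd(h, v) * g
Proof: Because s | m and m | h, s | h. s | v, so s | gcd(h, v). Then s | gcd(h, v) * g.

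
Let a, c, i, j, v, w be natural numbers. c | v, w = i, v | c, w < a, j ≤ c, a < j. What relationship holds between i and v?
i < v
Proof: From c | v and v | c, c = v. w < a and a < j, therefore w < j. j ≤ c, so w < c. Since w = i, i < c. c = v, so i < v.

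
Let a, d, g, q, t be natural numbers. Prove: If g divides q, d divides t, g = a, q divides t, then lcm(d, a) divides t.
g = a and g divides q, therefore a divides q. Since q divides t, a divides t. Since d divides t, lcm(d, a) divides t.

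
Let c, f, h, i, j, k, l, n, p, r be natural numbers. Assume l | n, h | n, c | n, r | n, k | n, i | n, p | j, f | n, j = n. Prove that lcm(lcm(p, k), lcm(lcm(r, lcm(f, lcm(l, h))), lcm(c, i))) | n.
j = n and p | j, therefore p | n. k | n, so lcm(p, k) | n. l | n and h | n, hence lcm(l, h) | n. f | n, so lcm(f, lcm(l, h)) | n. Since r | n, lcm(r, lcm(f, lcm(l, h))) | n. c | n and i | n, hence lcm(c, i) | n. From lcm(r, lcm(f, lcm(l, h))) | n, lcm(lcm(r, lcm(f, lcm(l, h))), lcm(c, i)) | n. Since lcm(p, k) | n, lcm(lcm(p, k), lcm(lcm(r, lcm(f, lcm(l, h))), lcm(c, i))) | n.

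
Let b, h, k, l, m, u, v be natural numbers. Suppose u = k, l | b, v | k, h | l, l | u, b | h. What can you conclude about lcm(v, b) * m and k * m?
lcm(v, b) * m | k * m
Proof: From b | h and h | l, b | l. Since l | b, l = b. u = k and l | u, thus l | k. Since l = b, b | k. Since v | k, lcm(v, b) | k. Then lcm(v, b) * m | k * m.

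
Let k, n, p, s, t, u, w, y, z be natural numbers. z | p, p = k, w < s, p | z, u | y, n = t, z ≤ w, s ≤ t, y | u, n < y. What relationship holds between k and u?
k < u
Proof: y | u and u | y, thus y = u. From z | p and p | z, z = p. p = k, so z = k. z ≤ w and w < s, therefore z < s. z = k, so k < s. Since s ≤ t, k < t. Because n = t and n < y, t < y. Since k < t, k < y. y = u, so k < u.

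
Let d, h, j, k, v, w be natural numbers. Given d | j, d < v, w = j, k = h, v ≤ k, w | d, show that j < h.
Since w = j and w | d, j | d. From d | j, d = j. d < v and v ≤ k, thus d < k. Because k = h, d < h. From d = j, j < h.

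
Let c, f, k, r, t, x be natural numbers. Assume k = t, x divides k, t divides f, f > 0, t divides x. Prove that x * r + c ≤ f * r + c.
k = t and x divides k, thus x divides t. From t divides x, t = x. From t divides f and f > 0, t ≤ f. t = x, so x ≤ f. By multiplying by a non-negative, x * r ≤ f * r. Then x * r + c ≤ f * r + c.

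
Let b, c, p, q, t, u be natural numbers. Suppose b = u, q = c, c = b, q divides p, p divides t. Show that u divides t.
Since q = c and c = b, q = b. q divides p, so b divides p. Since b = u, u divides p. Since p divides t, u divides t.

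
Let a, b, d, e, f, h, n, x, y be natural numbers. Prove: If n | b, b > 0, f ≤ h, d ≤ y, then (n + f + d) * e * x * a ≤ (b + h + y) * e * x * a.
Because n | b and b > 0, n ≤ b. f ≤ h, so n + f ≤ b + h. d ≤ y, so n + f + d ≤ b + h + y. Then (n + f + d) * e ≤ (b + h + y) * e. Then (n + f + d) * e * x ≤ (b + h + y) * e * x. Then (n + f + d) * e * x * a ≤ (b + h + y) * e * x * a.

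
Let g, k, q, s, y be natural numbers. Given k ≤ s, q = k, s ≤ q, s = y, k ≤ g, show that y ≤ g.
Because q = k and s ≤ q, s ≤ k. Because k ≤ s, k = s. Since s = y, k = y. From k ≤ g, y ≤ g.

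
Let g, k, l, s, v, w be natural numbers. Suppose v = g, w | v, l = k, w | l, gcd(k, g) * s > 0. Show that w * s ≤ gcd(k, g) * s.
l = k and w | l, therefore w | k. Because v = g and w | v, w | g. w | k, so w | gcd(k, g). Then w * s | gcd(k, g) * s. Since gcd(k, g) * s > 0, w * s ≤ gcd(k, g) * s.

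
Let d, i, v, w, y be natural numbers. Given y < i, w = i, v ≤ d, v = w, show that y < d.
v = w and w = i, therefore v = i. v ≤ d, so i ≤ d. Because y < i, y < d.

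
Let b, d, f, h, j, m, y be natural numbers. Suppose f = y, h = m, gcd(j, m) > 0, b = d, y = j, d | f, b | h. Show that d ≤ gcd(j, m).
From f = y and y = j, f = j. Since d | f, d | j. b = d and b | h, therefore d | h. h = m, so d | m. Since d | j, d | gcd(j, m). Since gcd(j, m) > 0, d ≤ gcd(j, m).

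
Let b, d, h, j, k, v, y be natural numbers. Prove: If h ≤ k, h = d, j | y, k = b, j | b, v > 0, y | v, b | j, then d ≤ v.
Because b | j and j | b, b = j. Because k = b, k = j. From h = d and h ≤ k, d ≤ k. k = j, so d ≤ j. j | y and y | v, hence j | v. v > 0, so j ≤ v. Since d ≤ j, d ≤ v.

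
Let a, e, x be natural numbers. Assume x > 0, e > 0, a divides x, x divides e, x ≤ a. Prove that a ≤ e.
Since a divides x and x > 0, a ≤ x. Since x ≤ a, x = a. Since x divides e and e > 0, x ≤ e. Since x = a, a ≤ e.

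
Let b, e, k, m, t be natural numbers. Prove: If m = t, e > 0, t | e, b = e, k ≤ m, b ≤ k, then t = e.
m = t and k ≤ m, so k ≤ t. b ≤ k, so b ≤ t. b = e, so e ≤ t. t | e and e > 0, so t ≤ e. Since e ≤ t, e = t. Then t = e.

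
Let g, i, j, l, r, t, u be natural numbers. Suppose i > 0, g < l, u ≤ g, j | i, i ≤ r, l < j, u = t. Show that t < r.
u ≤ g and g < l, thus u < l. Since l < j, u < j. From j | i and i > 0, j ≤ i. Because i ≤ r, j ≤ r. u < j, so u < r. Since u = t, t < r.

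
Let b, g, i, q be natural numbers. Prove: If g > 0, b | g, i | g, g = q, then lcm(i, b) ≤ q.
i | g and b | g, so lcm(i, b) | g. g > 0, so lcm(i, b) ≤ g. Because g = q, lcm(i, b) ≤ q.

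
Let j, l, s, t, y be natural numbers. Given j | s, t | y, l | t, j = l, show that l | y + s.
Because l | t and t | y, l | y. j = l and j | s, therefore l | s. Since l | y, l | y + s.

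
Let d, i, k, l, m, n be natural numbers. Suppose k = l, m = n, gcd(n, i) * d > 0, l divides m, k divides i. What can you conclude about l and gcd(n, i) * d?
l ≤ gcd(n, i) * d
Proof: m = n and l divides m, thus l divides n. k = l and k divides i, hence l divides i. Since l divides n, l divides gcd(n, i). Then l divides gcd(n, i) * d. gcd(n, i) * d > 0, so l ≤ gcd(n, i) * d.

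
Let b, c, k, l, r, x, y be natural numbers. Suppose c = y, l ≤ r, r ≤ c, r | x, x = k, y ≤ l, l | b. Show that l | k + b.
c = y and r ≤ c, so r ≤ y. y ≤ l, so r ≤ l. Since l ≤ r, r = l. From x = k and r | x, r | k. r = l, so l | k. l | b, so l | k + b.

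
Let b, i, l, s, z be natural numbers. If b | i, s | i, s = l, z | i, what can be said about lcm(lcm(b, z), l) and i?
lcm(lcm(b, z), l) | i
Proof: b | i and z | i, therefore lcm(b, z) | i. Since s = l and s | i, l | i. Since lcm(b, z) | i, lcm(lcm(b, z), l) | i.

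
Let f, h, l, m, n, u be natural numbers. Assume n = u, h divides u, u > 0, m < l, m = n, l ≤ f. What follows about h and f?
h < f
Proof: h divides u and u > 0, therefore h ≤ u. m = n and n = u, so m = u. From m < l and l ≤ f, m < f. m = u, so u < f. h ≤ u, so h < f.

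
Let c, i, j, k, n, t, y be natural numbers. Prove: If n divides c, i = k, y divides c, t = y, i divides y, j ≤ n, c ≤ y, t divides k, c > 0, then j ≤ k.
From y divides c and c > 0, y ≤ c. c ≤ y, so c = y. From t = y and t divides k, y divides k. i = k and i divides y, hence k divides y. y divides k, so y = k. c = y, so c = k. Because n divides c and c > 0, n ≤ c. From j ≤ n, j ≤ c. Since c = k, j ≤ k.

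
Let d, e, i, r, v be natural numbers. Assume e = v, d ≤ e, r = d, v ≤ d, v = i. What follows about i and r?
i = r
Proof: e = v and d ≤ e, therefore d ≤ v. Since v ≤ d, d = v. Because r = d, r = v. v = i, so r = i. Then i = r.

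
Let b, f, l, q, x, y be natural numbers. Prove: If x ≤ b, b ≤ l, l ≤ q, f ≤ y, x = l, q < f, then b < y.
x = l and x ≤ b, so l ≤ b. Since b ≤ l, l = b. Because l ≤ q and q < f, l < f. l = b, so b < f. f ≤ y, so b < y.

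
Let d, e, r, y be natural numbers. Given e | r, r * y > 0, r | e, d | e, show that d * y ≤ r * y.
Since e | r and r | e, e = r. Since d | e, d | r. Then d * y | r * y. r * y > 0, so d * y ≤ r * y.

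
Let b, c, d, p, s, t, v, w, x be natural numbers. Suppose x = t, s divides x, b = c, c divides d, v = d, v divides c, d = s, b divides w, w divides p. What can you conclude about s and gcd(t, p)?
s divides gcd(t, p)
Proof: From x = t and s divides x, s divides t. v = d and v divides c, hence d divides c. From c divides d, c = d. b = c, so b = d. d = s, so b = s. b divides w and w divides p, thus b divides p. Since b = s, s divides p. s divides t, so s divides gcd(t, p).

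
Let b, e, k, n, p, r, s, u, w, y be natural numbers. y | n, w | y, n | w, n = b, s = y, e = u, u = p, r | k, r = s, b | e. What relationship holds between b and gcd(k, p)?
b | gcd(k, p)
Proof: From r = s and s = y, r = y. n | w and w | y, thus n | y. y | n, so y = n. r = y, so r = n. Since r | k, n | k. Since n = b, b | k. e = u and b | e, therefore b | u. Because u = p, b | p. Because b | k, b | gcd(k, p).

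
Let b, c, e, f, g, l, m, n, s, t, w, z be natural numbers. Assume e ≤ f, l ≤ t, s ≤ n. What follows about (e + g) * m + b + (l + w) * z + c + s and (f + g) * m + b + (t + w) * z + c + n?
(e + g) * m + b + (l + w) * z + c + s ≤ (f + g) * m + b + (t + w) * z + c + n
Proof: Since e ≤ f, e + g ≤ f + g. By multiplying by a non-negative, (e + g) * m ≤ (f + g) * m. Then (e + g) * m + b ≤ (f + g) * m + b. l ≤ t, therefore l + w ≤ t + w. By multiplying by a non-negative, (l + w) * z ≤ (t + w) * z. Then (l + w) * z + c ≤ (t + w) * z + c. Since s ≤ n, (l + w) * z + c + s ≤ (t + w) * z + c + n. Since (e + g) * m + b ≤ (f + g) * m + b, (e + g) * m + b + (l + w) * z + c + s ≤ (f + g) * m + b + (t + w) * z + c + n.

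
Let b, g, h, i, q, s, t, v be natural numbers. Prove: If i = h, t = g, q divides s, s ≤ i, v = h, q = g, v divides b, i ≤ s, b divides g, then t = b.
s ≤ i and i ≤ s, hence s = i. Since i = h, s = h. Because q = g and q divides s, g divides s. s = h, so g divides h. v = h and v divides b, thus h divides b. g divides h, so g divides b. b divides g, so g = b. t = g, so t = b.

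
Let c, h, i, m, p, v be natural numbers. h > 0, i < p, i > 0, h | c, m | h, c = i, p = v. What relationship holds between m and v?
m < v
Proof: From m | h and h > 0, m ≤ h. Because c = i and h | c, h | i. Because i > 0, h ≤ i. m ≤ h, so m ≤ i. Because p = v and i < p, i < v. From m ≤ i, m < v.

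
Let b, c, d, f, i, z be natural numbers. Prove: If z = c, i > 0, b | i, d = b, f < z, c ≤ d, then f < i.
Because z = c and f < z, f < c. From d = b and c ≤ d, c ≤ b. From b | i and i > 0, b ≤ i. Since c ≤ b, c ≤ i. f < c, so f < i.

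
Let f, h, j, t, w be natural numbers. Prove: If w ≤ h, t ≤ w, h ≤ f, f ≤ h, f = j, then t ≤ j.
h ≤ f and f ≤ h, so h = f. Since f = j, h = j. Because t ≤ w and w ≤ h, t ≤ h. h = j, so t ≤ j.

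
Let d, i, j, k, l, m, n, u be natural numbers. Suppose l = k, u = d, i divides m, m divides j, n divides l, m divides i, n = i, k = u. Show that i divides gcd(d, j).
Since l = k and k = u, l = u. Since n divides l, n divides u. Since u = d, n divides d. n = i, so i divides d. From m divides i and i divides m, m = i. Since m divides j, i divides j. i divides d, so i divides gcd(d, j).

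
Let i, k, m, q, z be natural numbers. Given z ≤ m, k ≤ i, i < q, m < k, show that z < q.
z ≤ m and m < k, thus z < k. From k ≤ i, z < i. Since i < q, z < q.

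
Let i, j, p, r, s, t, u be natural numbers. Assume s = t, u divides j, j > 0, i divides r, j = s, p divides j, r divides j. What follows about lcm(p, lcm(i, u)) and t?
lcm(p, lcm(i, u)) ≤ t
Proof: j = s and s = t, hence j = t. i divides r and r divides j, thus i divides j. Since u divides j, lcm(i, u) divides j. Since p divides j, lcm(p, lcm(i, u)) divides j. Because j > 0, lcm(p, lcm(i, u)) ≤ j. j = t, so lcm(p, lcm(i, u)) ≤ t.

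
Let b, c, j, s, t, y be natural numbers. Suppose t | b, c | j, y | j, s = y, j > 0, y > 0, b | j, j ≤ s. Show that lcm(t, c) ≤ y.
s = y and j ≤ s, therefore j ≤ y. y | j and j > 0, so y ≤ j. Since j ≤ y, j = y. t | b and b | j, therefore t | j. c | j, so lcm(t, c) | j. j = y, so lcm(t, c) | y. y > 0, so lcm(t, c) ≤ y.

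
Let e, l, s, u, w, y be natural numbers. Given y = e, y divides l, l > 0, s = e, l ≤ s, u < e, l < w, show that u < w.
y = e and y divides l, thus e divides l. Since l > 0, e ≤ l. Because s = e and l ≤ s, l ≤ e. e ≤ l, so e = l. u < e, so u < l. Because l < w, u < w.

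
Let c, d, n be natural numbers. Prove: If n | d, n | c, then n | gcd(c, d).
Since n | c and n | d, because common divisors divide the gcd, n | gcd(c, d).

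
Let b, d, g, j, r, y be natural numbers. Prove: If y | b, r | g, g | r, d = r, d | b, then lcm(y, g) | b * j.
r | g and g | r, so r = g. d = r and d | b, thus r | b. Since r = g, g | b. Since y | b, lcm(y, g) | b. Then lcm(y, g) | b * j.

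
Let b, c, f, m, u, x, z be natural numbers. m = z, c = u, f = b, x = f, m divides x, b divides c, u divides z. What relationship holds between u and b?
u = b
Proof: x = f and f = b, so x = b. Since m = z and m divides x, z divides x. u divides z, so u divides x. Because x = b, u divides b. c = u and b divides c, therefore b divides u. Since u divides b, u = b.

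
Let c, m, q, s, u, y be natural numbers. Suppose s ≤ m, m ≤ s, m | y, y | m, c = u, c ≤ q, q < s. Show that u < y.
s ≤ m and m ≤ s, thus s = m. m | y and y | m, hence m = y. s = m, so s = y. Because c = u and c ≤ q, u ≤ q. Since q < s, u < s. s = y, so u < y.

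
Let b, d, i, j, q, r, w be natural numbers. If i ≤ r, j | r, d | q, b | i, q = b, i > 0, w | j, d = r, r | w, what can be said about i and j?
i = j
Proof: q = b and d | q, thus d | b. Since d = r, r | b. b | i, so r | i. i > 0, so r ≤ i. i ≤ r, so i = r. Because r | w and w | j, r | j. Since j | r, r = j. Since i = r, i = j.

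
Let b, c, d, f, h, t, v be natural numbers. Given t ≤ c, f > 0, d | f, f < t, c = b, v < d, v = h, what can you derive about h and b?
h < b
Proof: Since d | f and f > 0, d ≤ f. v < d, so v < f. Since v = h, h < f. f < t and t ≤ c, thus f < c. From h < f, h < c. c = b, so h < b.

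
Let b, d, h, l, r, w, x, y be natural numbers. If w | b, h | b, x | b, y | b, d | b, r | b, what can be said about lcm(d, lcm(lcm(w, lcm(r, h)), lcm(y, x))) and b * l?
lcm(d, lcm(lcm(w, lcm(r, h)), lcm(y, x))) | b * l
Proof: r | b and h | b, hence lcm(r, h) | b. w | b, so lcm(w, lcm(r, h)) | b. Since y | b and x | b, lcm(y, x) | b. Since lcm(w, lcm(r, h)) | b, lcm(lcm(w, lcm(r, h)), lcm(y, x)) | b. Since d | b, lcm(d, lcm(lcm(w, lcm(r, h)), lcm(y, x))) | b. Then lcm(d, lcm(lcm(w, lcm(r, h)), lcm(y, x))) | b * l.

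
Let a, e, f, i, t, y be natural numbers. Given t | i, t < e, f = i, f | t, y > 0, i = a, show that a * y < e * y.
f = i and f | t, thus i | t. t | i, so t = i. i = a, so t = a. Since t < e, a < e. Since y > 0, a * y < e * y.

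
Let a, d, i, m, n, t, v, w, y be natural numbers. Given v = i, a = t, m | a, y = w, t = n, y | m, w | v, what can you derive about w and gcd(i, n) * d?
w | gcd(i, n) * d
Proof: v = i and w | v, so w | i. a = t and t = n, therefore a = n. y | m and m | a, thus y | a. Since a = n, y | n. Since y = w, w | n. Since w | i, w | gcd(i, n). Then w | gcd(i, n) * d.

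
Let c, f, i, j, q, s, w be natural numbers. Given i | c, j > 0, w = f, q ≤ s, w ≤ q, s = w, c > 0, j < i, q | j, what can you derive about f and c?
f < c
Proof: s = w and q ≤ s, hence q ≤ w. Since w ≤ q, q = w. w = f, so q = f. From q | j and j > 0, q ≤ j. j < i, so q < i. Since i | c and c > 0, i ≤ c. Since q < i, q < c. Since q = f, f < c.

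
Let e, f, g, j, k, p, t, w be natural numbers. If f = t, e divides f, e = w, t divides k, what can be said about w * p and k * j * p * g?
w * p divides k * j * p * g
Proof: f = t and e divides f, hence e divides t. e = w, so w divides t. Since t divides k, w divides k. Then w divides k * j. Then w * p divides k * j * p. Then w * p divides k * j * p * g.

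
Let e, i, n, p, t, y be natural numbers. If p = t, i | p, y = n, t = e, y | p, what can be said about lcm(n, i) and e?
lcm(n, i) | e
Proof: p = t and t = e, so p = e. Because y = n and y | p, n | p. i | p, so lcm(n, i) | p. p = e, so lcm(n, i) | e.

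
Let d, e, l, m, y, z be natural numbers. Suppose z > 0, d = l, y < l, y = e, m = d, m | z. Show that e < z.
From y = e and y < l, e < l. m = d and d = l, therefore m = l. m | z and z > 0, hence m ≤ z. Since m = l, l ≤ z. Since e < l, e < z.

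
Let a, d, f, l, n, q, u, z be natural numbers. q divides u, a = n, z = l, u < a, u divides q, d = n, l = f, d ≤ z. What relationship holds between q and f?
q < f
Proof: Because z = l and l = f, z = f. From u divides q and q divides u, u = q. From a = n and u < a, u < n. u = q, so q < n. d = n and d ≤ z, thus n ≤ z. Since q < n, q < z. Since z = f, q < f.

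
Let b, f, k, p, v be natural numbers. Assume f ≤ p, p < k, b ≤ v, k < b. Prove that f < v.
Since f ≤ p and p < k, f < k. Since k < b and b ≤ v, k < v. Since f < k, f < v.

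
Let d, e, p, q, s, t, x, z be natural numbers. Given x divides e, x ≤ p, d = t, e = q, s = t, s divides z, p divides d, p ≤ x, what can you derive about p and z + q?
p divides z + q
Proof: d = t and p divides d, thus p divides t. s = t and s divides z, so t divides z. Since p divides t, p divides z. x ≤ p and p ≤ x, thus x = p. Since e = q and x divides e, x divides q. x = p, so p divides q. From p divides z, p divides z + q.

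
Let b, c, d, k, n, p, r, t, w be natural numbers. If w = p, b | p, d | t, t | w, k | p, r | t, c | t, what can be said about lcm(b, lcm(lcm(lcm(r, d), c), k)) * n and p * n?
lcm(b, lcm(lcm(lcm(r, d), c), k)) * n | p * n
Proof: r | t and d | t, so lcm(r, d) | t. From c | t, lcm(lcm(r, d), c) | t. From w = p and t | w, t | p. lcm(lcm(r, d), c) | t, so lcm(lcm(r, d), c) | p. k | p, so lcm(lcm(lcm(r, d), c), k) | p. Since b | p, lcm(b, lcm(lcm(lcm(r, d), c), k)) | p. Then lcm(b, lcm(lcm(lcm(r, d), c), k)) * n | p * n.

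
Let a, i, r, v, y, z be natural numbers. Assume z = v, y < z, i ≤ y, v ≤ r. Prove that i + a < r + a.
i ≤ y and y < z, thus i < z. z = v, so i < v. v ≤ r, so i < r. Then i + a < r + a.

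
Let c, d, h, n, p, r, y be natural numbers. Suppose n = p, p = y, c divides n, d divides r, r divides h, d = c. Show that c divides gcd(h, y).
Since d = c and d divides r, c divides r. r divides h, so c divides h. Because n = p and c divides n, c divides p. p = y, so c divides y. c divides h, so c divides gcd(h, y).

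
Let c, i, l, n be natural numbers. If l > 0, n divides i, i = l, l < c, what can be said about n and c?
n < c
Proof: i = l and n divides i, therefore n divides l. Since l > 0, n ≤ l. Since l < c, n < c.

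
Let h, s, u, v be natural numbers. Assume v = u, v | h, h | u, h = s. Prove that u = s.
v = u and v | h, therefore u | h. h | u, so u = h. Since h = s, u = s.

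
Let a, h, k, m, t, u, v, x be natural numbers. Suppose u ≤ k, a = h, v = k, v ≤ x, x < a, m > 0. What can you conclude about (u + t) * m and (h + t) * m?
(u + t) * m < (h + t) * m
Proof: Since v = k and v ≤ x, k ≤ x. u ≤ k, so u ≤ x. a = h and x < a, so x < h. Since u ≤ x, u < h. Then u + t < h + t. Since m > 0, (u + t) * m < (h + t) * m.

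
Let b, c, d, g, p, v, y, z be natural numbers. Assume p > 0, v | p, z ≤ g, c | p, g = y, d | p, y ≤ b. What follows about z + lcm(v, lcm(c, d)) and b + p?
z + lcm(v, lcm(c, d)) ≤ b + p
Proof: g = y and z ≤ g, hence z ≤ y. Since y ≤ b, z ≤ b. Because c | p and d | p, lcm(c, d) | p. v | p, so lcm(v, lcm(c, d)) | p. p > 0, so lcm(v, lcm(c, d)) ≤ p. z ≤ b, so z + lcm(v, lcm(c, d)) ≤ b + p.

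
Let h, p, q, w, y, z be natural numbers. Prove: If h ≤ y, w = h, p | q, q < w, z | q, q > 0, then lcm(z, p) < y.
z | q and p | q, hence lcm(z, p) | q. From q > 0, lcm(z, p) ≤ q. w = h and q < w, so q < h. Since h ≤ y, q < y. Since lcm(z, p) ≤ q, lcm(z, p) < y.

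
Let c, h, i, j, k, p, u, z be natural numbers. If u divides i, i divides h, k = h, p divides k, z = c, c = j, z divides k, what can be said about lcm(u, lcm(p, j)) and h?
lcm(u, lcm(p, j)) divides h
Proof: Since u divides i and i divides h, u divides h. z = c and c = j, hence z = j. Since z divides k, j divides k. Since p divides k, lcm(p, j) divides k. Since k = h, lcm(p, j) divides h. u divides h, so lcm(u, lcm(p, j)) divides h.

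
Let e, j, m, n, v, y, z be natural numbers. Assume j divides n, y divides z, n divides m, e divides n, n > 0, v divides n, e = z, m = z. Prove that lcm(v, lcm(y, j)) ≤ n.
e = z and e divides n, thus z divides n. From m = z and n divides m, n divides z. Since z divides n, z = n. From y divides z, y divides n. Since j divides n, lcm(y, j) divides n. v divides n, so lcm(v, lcm(y, j)) divides n. Since n > 0, lcm(v, lcm(y, j)) ≤ n.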